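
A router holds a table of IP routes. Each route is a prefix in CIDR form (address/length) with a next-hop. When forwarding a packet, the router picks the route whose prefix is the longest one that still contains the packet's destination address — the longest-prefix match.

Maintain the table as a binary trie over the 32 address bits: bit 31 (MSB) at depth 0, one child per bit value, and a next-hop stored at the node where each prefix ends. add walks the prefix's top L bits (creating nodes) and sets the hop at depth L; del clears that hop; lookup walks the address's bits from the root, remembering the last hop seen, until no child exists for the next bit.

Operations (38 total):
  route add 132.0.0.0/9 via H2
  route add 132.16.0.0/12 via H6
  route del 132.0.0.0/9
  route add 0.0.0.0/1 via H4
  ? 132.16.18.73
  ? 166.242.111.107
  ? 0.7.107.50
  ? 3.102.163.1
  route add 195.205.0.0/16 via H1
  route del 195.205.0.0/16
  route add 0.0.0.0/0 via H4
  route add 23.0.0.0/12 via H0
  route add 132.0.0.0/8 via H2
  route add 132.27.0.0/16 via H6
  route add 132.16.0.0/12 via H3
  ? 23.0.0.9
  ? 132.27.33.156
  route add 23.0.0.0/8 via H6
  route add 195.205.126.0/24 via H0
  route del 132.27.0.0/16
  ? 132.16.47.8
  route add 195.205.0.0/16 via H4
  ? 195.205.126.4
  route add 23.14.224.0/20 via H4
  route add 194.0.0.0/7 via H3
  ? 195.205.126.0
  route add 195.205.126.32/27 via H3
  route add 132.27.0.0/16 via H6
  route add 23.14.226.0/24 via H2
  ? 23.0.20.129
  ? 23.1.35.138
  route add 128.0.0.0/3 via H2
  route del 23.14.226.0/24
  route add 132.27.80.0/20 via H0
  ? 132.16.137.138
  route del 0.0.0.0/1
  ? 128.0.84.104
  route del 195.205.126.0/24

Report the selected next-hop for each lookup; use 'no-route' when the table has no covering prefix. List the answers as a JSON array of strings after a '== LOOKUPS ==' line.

Trace:
  add 132.0.0.0/9 -> H2 at depth 9
  add 132.16.0.0/12 -> H6 at depth 12
  - 132.0.0.0/9 clear@9
  add 0.0.0.0/1 -> H4 at depth 1
  lookup 132.16.18.73: bits 100001000001 walk d0:-→d1:-→d2:-→d3:-→d4:-→d5:-→d6:-→d7:-→d8:-→d9:-→d10:-→d11:-→d12:H6 -> H6
  lookup 166.242.111.107: bits 10 walk d0:-→d1:-→d2:- -> no-route
  lookup 0.7.107.50: bits 0 walk d0:-→d1:H4 -> H4
  lookup 3.102.163.1: bits 0 walk d0:-→d1:H4 -> H4
  add 195.205.0.0/16 -> H1 at depth 16
  - 195.205.0.0/16 clear@16
  add 0.0.0.0/0 -> H4 at depth 0
  add 23.0.0.0/12 -> H0 at depth 12
  add 132.0.0.0/8 -> H2 at depth 8
  add 132.27.0.0/16 -> H6 at depth 16
  add 132.16.0.0/12 -> H3 at depth 12
  lookup 23.0.0.9: bits 000101110000 walk d0:H4→d1:H4→d2:-→d3:-→d4:-→d5:-→d6:-→d7:-→d8:-→d9:-→d10:-→d11:-→d12:H0 -> H0
  lookup 132.27.33.156: bits 1000010000011011 walk d0:H4→d1:-→d2:-→d3:-→d4:-→d5:-→d6:-→d7:-→d8:H2→d9:-→d10:-→d11:-→d12:H3→d13:-→d14:-→d15:-→d16:H6 -> H6
  add 23.0.0.0/8 -> H6 at depth 8
  add 195.205.126.0/24 -> H0 at depth 24
  - 132.27.0.0/16 clear@16
  lookup 132.16.47.8: bits 100001000001 walk d0:H4→d1:-→d2:-→d3:-→d4:-→d5:-→d6:-→d7:-→d8:H2→d9:-→d10:-→d11:-→d12:H3 -> H3
  add 195.205.0.0/16 -> H4 at depth 16
  lookup 195.205.126.4: bits 110000111100110101111110 walk d0:H4→d1:-→d2:-→d3:-→d4:-→d5:-→d6:-→d7:-→d8:-→d9:-→d10:-→d11:-→d12:-→d13:-→d14:-→d15:-→d16:H4→d17:-→d18:-→d19:-→d20:-→d21:-→d22:-→d23:-→d24:H0 -> H0
  add 23.14.224.0/20 -> H4 at depth 20
  add 194.0.0.0/7 -> H3 at depth 7
  lookup 195.205.126.0: bits 110000111100110101111110 walk d0:H4→d1:-→d2:-→d3:-→d4:-→d5:-→d6:-→d7:H3→d8:-→d9:-→d10:-→d11:-→d12:-→d13:-→d14:-→d15:-→d16:H4→d17:-→d18:-→d19:-→d20:-→d21:-→d22:-→d23:-→d24:H0 -> H0
  add 195.205.126.32/27 -> H3 at depth 27
  add 132.27.0.0/16 -> H6 at depth 16
  add 23.14.226.0/24 -> H2 at depth 24
  lookup 23.0.20.129: bits 000101110000 walk d0:H4→d1:H4→d2:-→d3:-→d4:-→d5:-→d6:-→d7:-→d8:H6→d9:-→d10:-→d11:-→d12:H0 -> H0
  lookup 23.1.35.138: bits 000101110000 walk d0:H4→d1:H4→d2:-→d3:-→d4:-→d5:-→d6:-→d7:-→d8:H6→d9:-→d10:-→d11:-→d12:H0 -> H0
  add 128.0.0.0/3 -> H2 at depth 3
  - 23.14.226.0/24 clear@24
  add 132.27.80.0/20 -> H0 at depth 20
  lookup 132.16.137.138: bits 100001000001 walk d0:H4→d1:-→d2:-→d3:H2→d4:-→d5:-→d6:-→d7:-→d8:H2→d9:-→d10:-→d11:-→d12:H3 -> H3
  - 0.0.0.0/1 clear@1
  lookup 128.0.84.104: bits 10000 walk d0:H4→d1:-→d2:-→d3:H2→d4:-→d5:- -> H2
  - 195.205.126.0/24 clear@24

== LOOKUPS ==
["H6","no-route","H4","H4","H0","H6","H3","H0","H0","H0","H0","H3","H2"]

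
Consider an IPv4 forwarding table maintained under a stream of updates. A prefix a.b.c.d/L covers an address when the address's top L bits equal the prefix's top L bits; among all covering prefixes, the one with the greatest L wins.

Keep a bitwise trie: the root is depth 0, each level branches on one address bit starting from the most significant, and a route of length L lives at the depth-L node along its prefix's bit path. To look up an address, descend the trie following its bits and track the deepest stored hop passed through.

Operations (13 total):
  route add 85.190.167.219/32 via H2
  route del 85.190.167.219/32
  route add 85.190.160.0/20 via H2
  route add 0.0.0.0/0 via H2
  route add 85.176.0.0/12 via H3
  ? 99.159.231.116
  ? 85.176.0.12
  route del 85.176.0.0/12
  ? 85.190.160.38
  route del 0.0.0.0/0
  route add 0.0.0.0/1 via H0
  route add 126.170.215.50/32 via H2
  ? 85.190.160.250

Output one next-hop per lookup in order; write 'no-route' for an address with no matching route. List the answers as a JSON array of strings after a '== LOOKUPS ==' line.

Trace:
  + 85.190.167.219/32 (H2) depth=32
  del 85.190.167.219/32 (clear depth 32)
  + 85.190.160.0/20 (H2) depth=20
  + 0.0.0.0/0 (H2) depth=0
  + 85.176.0.0/12 (H3) depth=12
  ? 99.159.231.116  path d0:H2→d1:-→d2:-  best=H2
  ? 85.176.0.12  path d0:H2→d1:-→d2:-→d3:-→d4:-→d5:-→d6:-→d7:-→d8:-→d9:-→d10:-→d11:-→d12:H3  best=H3
  del 85.176.0.0/12 (clear depth 12)
  ? 85.190.160.38  path d0:H2→d1:-→d2:-→d3:-→d4:-→d5:-→d6:-→d7:-→d8:-→d9:-→d10:-→d11:-→d12:-→d13:-→d14:-→d15:-→d16:-→d17:-→d18:-→d19:-→d20:H2→d21:-  best=H2
  del 0.0.0.0/0 (clear depth 0)
  + 0.0.0.0/1 (H0) depth=1
  + 126.170.215.50/32 (H2) depth=32
  ? 85.190.160.250  path d0:-→d1:H0→d2:-→d3:-→d4:-→d5:-→d6:-→d7:-→d8:-→d9:-→d10:-→d11:-→d12:-→d13:-→d14:-→d15:-→d16:-→d17:-→d18:-→d19:-→d20:H2→d21:-  best=H2

== LOOKUPS ==
["H2","H3","H2","H2"]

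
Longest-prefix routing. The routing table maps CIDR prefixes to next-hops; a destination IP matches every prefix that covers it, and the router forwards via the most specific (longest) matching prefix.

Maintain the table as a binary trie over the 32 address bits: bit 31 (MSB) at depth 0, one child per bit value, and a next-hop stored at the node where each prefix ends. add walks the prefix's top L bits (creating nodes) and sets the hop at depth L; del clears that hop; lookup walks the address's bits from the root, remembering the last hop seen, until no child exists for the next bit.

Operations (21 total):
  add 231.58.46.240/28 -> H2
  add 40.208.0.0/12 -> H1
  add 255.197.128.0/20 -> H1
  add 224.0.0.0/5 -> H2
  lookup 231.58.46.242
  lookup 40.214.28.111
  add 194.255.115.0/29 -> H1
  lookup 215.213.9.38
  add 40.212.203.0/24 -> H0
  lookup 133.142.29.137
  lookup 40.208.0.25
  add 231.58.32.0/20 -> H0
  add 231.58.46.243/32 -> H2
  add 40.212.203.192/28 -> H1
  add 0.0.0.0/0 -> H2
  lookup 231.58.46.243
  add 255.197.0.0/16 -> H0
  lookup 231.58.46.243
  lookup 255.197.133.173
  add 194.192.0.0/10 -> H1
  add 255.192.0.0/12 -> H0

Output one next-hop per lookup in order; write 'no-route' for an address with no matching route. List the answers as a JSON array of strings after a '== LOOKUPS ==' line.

Apply in order:
  add 231.58.46.240/28 -> H2 at depth 28
  add 40.208.0.0/12 -> H1 at depth 12
  add 255.197.128.0/20 -> H1 at depth 20
  add 224.0.0.0/5 -> H2 at depth 5
  Q 231.58.46.242: descend 1110011100111010001011101111 ; hops seen [H2,H2] ; pick H2
  Q 40.214.28.111: descend 001010001101 ; hops seen [H1] ; pick H1
  add 194.255.115.0/29 -> H1 at depth 29
  Q 215.213.9.38: descend 110 ; hops seen [∅] ; pick no-route
  add 40.212.203.0/24 -> H0 at depth 24
  Q 133.142.29.137: descend 1 ; hops seen [∅] ; pick no-route
  Q 40.208.0.25: descend 0010100011010 ; hops seen [H1] ; pick H1
  add 231.58.32.0/20 -> H0 at depth 20
  add 231.58.46.243/32 -> H2 at depth 32
  add 40.212.203.192/28 -> H1 at depth 28
  add 0.0.0.0/0 -> H2 at depth 0
  Q 231.58.46.243: descend 11100111001110100010111011110011 ; hops seen [H2,H2,H0,H2,H2] ; pick H2
  add 255.197.0.0/16 -> H0 at depth 16
  Q 231.58.46.243: descend 11100111001110100010111011110011 ; hops seen [H2,H2,H0,H2,H2] ; pick H2
  Q 255.197.133.173: descend 11111111110001011000 ; hops seen [H2,H0,H1] ; pick H1
  add 194.192.0.0/10 -> H1 at depth 10
  add 255.192.0.0/12 -> H0 at depth 12

== LOOKUPS ==
["H2","H1","no-route","no-route","H1","H2","H2","H1"]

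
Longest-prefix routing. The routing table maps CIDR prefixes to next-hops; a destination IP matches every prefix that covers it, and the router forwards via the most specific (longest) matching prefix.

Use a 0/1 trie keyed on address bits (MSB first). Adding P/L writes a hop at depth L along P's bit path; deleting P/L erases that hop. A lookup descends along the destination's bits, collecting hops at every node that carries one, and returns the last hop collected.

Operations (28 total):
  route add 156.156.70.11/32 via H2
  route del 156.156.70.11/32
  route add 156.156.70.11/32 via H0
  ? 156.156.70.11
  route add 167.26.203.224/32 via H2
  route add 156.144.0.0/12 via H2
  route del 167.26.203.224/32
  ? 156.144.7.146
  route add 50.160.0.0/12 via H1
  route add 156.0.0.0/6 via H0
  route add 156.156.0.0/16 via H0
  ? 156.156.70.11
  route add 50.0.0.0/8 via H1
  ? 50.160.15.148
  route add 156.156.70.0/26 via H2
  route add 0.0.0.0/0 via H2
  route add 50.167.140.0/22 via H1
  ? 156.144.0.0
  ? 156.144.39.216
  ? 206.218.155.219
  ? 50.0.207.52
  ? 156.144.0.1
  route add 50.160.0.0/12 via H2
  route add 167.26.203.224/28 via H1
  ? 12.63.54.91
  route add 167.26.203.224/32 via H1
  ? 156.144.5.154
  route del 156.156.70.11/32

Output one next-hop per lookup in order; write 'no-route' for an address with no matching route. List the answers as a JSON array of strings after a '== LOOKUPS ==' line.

Trace:
  add 156.156.70.11/32 -> H2 at depth 32
  del 156.156.70.11/32 (clear depth 32)
  add 156.156.70.11/32 -> H0 at depth 32
  lookup 156.156.70.11: bits 10011100100111000100011000001011 walk d0:-→d1:-→d2:-→d3:-→d4:-→d5:-→d6:-→d7:-→d8:-→d9:-→d10:-→d11:-→d12:-→d13:-→d14:-→d15:-→d16:-→d17:-→d18:-→d19:-→d20:-→d21:-→d22:-→d23:-→d24:-→d25:-→d26:-→d27:-→d28:-→d29:-→d30:-→d31:-→d32:H0 -> H0
  add 167.26.203.224/32 -> H2 at depth 32
  add 156.144.0.0/12 -> H2 at depth 12
  del 167.26.203.224/32 (clear depth 32)
  lookup 156.144.7.146: bits 100111001001 walk d0:-→d1:-→d2:-→d3:-→d4:-→d5:-→d6:-→d7:-→d8:-→d9:-→d10:-→d11:-→d12:H2 -> H2
  add 50.160.0.0/12 -> H1 at depth 12
  add 156.0.0.0/6 -> H0 at depth 6
  add 156.156.0.0/16 -> H0 at depth 16
  lookup 156.156.70.11: bits 10011100100111000100011000001011 walk d0:-→d1:-→d2:-→d3:-→d4:-→d5:-→d6:H0→d7:-→d8:-→d9:-→d10:-→d11:-→d12:H2→d13:-→d14:-→d15:-→d16:H0→d17:-→d18:-→d19:-→d20:-→d21:-→d22:-→d23:-→d24:-→d25:-→d26:-→d27:-→d28:-→d29:-→d30:-→d31:-→d32:H0 -> H0
  add 50.0.0.0/8 -> H1 at depth 8
  lookup 50.160.15.148: bits 001100101010 walk d0:-→d1:-→d2:-→d3:-→d4:-→d5:-→d6:-→d7:-→d8:H1→d9:-→d10:-→d11:-→d12:H1 -> H1
  add 156.156.70.0/26 -> H2 at depth 26
  add 0.0.0.0/0 -> H2 at depth 0
  add 50.167.140.0/22 -> H1 at depth 22
  lookup 156.144.0.0: bits 100111001001 walk d0:H2→d1:-→d2:-→d3:-→d4:-→d5:-→d6:H0→d7:-→d8:-→d9:-→d10:-→d11:-→d12:H2 -> H2
  lookup 156.144.39.216: bits 100111001001 walk d0:H2→d1:-→d2:-→d3:-→d4:-→d5:-→d6:H0→d7:-→d8:-→d9:-→d10:-→d11:-→d12:H2 -> H2
  lookup 206.218.155.219: bits 1 walk d0:H2→d1:- -> H2
  lookup 50.0.207.52: bits 00110010 walk d0:H2→d1:-→d2:-→d3:-→d4:-→d5:-→d6:-→d7:-→d8:H1 -> H1
  lookup 156.144.0.1: bits 100111001001 walk d0:H2→d1:-→d2:-→d3:-→d4:-→d5:-→d6:H0→d7:-→d8:-→d9:-→d10:-→d11:-→d12:H2 -> H2
  add 50.160.0.0/12 -> H2 at depth 12
  add 167.26.203.224/28 -> H1 at depth 28
  lookup 12.63.54.91: bits 00 walk d0:H2→d1:-→d2:- -> H2
  add 167.26.203.224/32 -> H1 at depth 32
  lookup 156.144.5.154: bits 100111001001 walk d0:H2→d1:-→d2:-→d3:-→d4:-→d5:-→d6:H0→d7:-→d8:-→d9:-→d10:-→d11:-→d12:H2 -> H2
  del 156.156.70.11/32 (clear depth 32)

== LOOKUPS ==
["H0","H2","H0","H1","H2","H2","H2","H1","H2","H2","H2"]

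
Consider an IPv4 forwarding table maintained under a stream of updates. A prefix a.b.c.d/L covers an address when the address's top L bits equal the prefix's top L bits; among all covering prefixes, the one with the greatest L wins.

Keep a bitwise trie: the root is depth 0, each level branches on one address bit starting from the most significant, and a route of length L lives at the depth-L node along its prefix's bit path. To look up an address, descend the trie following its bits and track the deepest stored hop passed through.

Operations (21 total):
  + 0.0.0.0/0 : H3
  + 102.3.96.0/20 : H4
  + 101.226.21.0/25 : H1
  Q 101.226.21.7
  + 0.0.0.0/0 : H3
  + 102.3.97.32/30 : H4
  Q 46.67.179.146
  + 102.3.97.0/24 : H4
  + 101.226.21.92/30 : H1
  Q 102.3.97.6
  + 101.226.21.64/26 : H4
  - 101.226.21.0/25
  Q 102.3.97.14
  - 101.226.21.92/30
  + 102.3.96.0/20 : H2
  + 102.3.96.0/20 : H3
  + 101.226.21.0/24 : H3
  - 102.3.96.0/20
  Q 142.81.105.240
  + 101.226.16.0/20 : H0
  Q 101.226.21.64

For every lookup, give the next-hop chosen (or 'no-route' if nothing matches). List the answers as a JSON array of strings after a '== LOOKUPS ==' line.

Process each operation:
  add 0.0.0.0/0 -> H3 at depth 0
  add 102.3.96.0/20 -> H4 at depth 20
  add 101.226.21.0/25 -> H1 at depth 25
  ? 101.226.21.7  path d0:H3→d1:-→d2:-→d3:-→d4:-→d5:-→d6:-→d7:-→d8:-→d9:-→d10:-→d11:-→d12:-→d13:-→d14:-→d15:-→d16:-→d17:-→d18:-→d19:-→d20:-→d21:-→d22:-→d23:-→d24:-→d25:H1  best=H1
  add 0.0.0.0/0 -> H3 at depth 0
  add 102.3.97.32/30 -> H4 at depth 30
  ? 46.67.179.146  path d0:H3→d1:-  best=H3
  add 102.3.97.0/24 -> H4 at depth 24
  add 101.226.21.92/30 -> H1 at depth 30
  ? 102.3.97.6  path d0:H3→d1:-→d2:-→d3:-→d4:-→d5:-→d6:-→d7:-→d8:-→d9:-→d10:-→d11:-→d12:-→d13:-→d14:-→d15:-→d16:-→d17:-→d18:-→d19:-→d20:H4→d21:-→d22:-→d23:-→d24:H4→d25:-→d26:-  best=H4
  add 101.226.21.64/26 -> H4 at depth 26
  - 101.226.21.0/25 clear@25
  ? 102.3.97.14  path d0:H3→d1:-→d2:-→d3:-→d4:-→d5:-→d6:-→d7:-→d8:-→d9:-→d10:-→d11:-→d12:-→d13:-→d14:-→d15:-→d16:-→d17:-→d18:-→d19:-→d20:H4→d21:-→d22:-→d23:-→d24:H4→d25:-→d26:-  best=H4
  - 101.226.21.92/30 clear@30
  add 102.3.96.0/20 -> H2 at depth 20
  add 102.3.96.0/20 -> H3 at depth 20
  add 101.226.21.0/24 -> H3 at depth 24
  - 102.3.96.0/20 clear@20
  ? 142.81.105.240  path d0:H3  best=H3
  add 101.226.16.0/20 -> H0 at depth 20
  ? 101.226.21.64  path d0:H3→d1:-→d2:-→d3:-→d4:-→d5:-→d6:-→d7:-→d8:-→d9:-→d10:-→d11:-→d12:-→d13:-→d14:-→d15:-→d16:-→d17:-→d18:-→d19:-→d20:H0→d21:-→d22:-→d23:-→d24:H3→d25:-→d26:H4→d27:-  best=H4

== LOOKUPS ==
["H1","H3","H4","H4","H3","H4"]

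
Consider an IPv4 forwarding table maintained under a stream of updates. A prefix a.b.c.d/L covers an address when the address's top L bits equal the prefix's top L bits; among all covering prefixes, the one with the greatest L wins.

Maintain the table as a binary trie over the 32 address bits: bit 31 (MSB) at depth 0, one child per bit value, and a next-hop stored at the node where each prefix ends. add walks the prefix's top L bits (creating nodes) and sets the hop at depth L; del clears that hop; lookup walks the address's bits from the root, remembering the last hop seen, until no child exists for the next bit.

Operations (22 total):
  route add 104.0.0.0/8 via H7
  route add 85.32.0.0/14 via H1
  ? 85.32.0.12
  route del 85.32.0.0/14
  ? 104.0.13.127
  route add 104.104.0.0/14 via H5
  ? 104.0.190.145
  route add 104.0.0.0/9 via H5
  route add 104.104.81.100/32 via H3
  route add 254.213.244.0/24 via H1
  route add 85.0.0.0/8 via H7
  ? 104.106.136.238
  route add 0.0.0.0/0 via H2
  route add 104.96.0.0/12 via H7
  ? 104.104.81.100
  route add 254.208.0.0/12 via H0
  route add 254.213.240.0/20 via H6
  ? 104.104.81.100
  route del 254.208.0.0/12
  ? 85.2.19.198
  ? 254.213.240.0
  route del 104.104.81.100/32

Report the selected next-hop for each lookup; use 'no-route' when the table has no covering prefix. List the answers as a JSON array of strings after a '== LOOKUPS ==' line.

Apply in order:
  add 104.0.0.0/8 -> H7 at depth 8
  add 85.32.0.0/14 -> H1 at depth 14
  ? 85.32.0.12  path d0:-→d1:-→d2:-→d3:-→d4:-→d5:-→d6:-→d7:-→d8:-→d9:-→d10:-→d11:-→d12:-→d13:-→d14:H1  best=H1
  - 85.32.0.0/14 clear@14
  ? 104.0.13.127  path d0:-→d1:-→d2:-→d3:-→d4:-→d5:-→d6:-→d7:-→d8:H7  best=H7
  add 104.104.0.0/14 -> H5 at depth 14
  ? 104.0.190.145  path d0:-→d1:-→d2:-→d3:-→d4:-→d5:-→d6:-→d7:-→d8:H7→d9:-  best=H7
  add 104.0.0.0/9 -> H5 at depth 9
  add 104.104.81.100/32 -> H3 at depth 32
  add 254.213.244.0/24 -> H1 at depth 24
  add 85.0.0.0/8 -> H7 at depth 8
  ? 104.106.136.238  path d0:-→d1:-→d2:-→d3:-→d4:-→d5:-→d6:-→d7:-→d8:H7→d9:H5→d10:-→d11:-→d12:-→d13:-→d14:H5  best=H5
  add 0.0.0.0/0 -> H2 at depth 0
  add 104.96.0.0/12 -> H7 at depth 12
  ? 104.104.81.100  path d0:H2→d1:-→d2:-→d3:-→d4:-→d5:-→d6:-→d7:-→d8:H7→d9:H5→d10:-→d11:-→d12:H7→d13:-→d14:H5→d15:-→d16:-→d17:-→d18:-→d19:-→d20:-→d21:-→d22:-→d23:-→d24:-→d25:-→d26:-→d27:-→d28:-→d29:-→d30:-→d31:-→d32:H3  best=H3
  add 254.208.0.0/12 -> H0 at depth 12
  add 254.213.240.0/20 -> H6 at depth 20
  ? 104.104.81.100  path d0:H2→d1:-→d2:-→d3:-→d4:-→d5:-→d6:-→d7:-→d8:H7→d9:H5→d10:-→d11:-→d12:H7→d13:-→d14:H5→d15:-→d16:-→d17:-→d18:-→d19:-→d20:-→d21:-→d22:-→d23:-→d24:-→d25:-→d26:-→d27:-→d28:-→d29:-→d30:-→d31:-→d32:H3  best=H3
  - 254.208.0.0/12 clear@12
  ? 85.2.19.198  path d0:H2→d1:-→d2:-→d3:-→d4:-→d5:-→d6:-→d7:-→d8:H7→d9:-→d10:-  best=H7
  ? 254.213.240.0  path d0:H2→d1:-→d2:-→d3:-→d4:-→d5:-→d6:-→d7:-→d8:-→d9:-→d10:-→d11:-→d12:-→d13:-→d14:-→d15:-→d16:-→d17:-→d18:-→d19:-→d20:H6→d21:-  best=H6
  - 104.104.81.100/32 clear@32

== LOOKUPS ==
["H1","H7","H7","H5","H3","H3","H7","H6"]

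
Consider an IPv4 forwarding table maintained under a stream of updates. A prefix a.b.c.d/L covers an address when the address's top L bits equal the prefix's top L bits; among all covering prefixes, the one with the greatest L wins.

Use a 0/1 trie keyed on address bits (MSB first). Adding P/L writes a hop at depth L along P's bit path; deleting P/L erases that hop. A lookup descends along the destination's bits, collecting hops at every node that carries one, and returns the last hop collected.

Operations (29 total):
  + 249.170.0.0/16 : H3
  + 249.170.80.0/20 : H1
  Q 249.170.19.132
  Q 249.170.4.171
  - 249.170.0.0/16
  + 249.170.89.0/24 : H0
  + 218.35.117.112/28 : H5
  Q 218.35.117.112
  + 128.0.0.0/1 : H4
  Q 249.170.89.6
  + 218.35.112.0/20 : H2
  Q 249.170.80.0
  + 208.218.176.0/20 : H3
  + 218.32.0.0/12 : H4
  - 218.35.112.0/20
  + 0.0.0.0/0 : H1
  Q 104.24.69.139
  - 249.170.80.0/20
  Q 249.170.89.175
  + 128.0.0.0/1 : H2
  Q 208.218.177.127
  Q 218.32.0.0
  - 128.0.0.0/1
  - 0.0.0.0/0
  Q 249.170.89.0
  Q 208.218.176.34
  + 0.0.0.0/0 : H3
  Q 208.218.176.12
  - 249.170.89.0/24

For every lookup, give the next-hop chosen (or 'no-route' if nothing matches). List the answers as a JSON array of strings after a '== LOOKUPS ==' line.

Apply in order:
  add 249.170.0.0/16 -> H3 at depth 16
  add 249.170.80.0/20 -> H1 at depth 20
  lookup 249.170.19.132: bits 11111001101010100 walk d0:-→d1:-→d2:-→d3:-→d4:-→d5:-→d6:-→d7:-→d8:-→d9:-→d10:-→d11:-→d12:-→d13:-→d14:-→d15:-→d16:H3→d17:- -> H3
  lookup 249.170.4.171: bits 11111001101010100 walk d0:-→d1:-→d2:-→d3:-→d4:-→d5:-→d6:-→d7:-→d8:-→d9:-→d10:-→d11:-→d12:-→d13:-→d14:-→d15:-→d16:H3→d17:- -> H3
  del 249.170.0.0/16 (clear depth 16)
  add 249.170.89.0/24 -> H0 at depth 24
  add 218.35.117.112/28 -> H5 at depth 28
  lookup 218.35.117.112: bits 1101101000100011011101010111 walk d0:-→d1:-→d2:-→d3:-→d4:-→d5:-→d6:-→d7:-→d8:-→d9:-→d10:-→d11:-→d12:-→d13:-→d14:-→d15:-→d16:-→d17:-→d18:-→d19:-→d20:-→d21:-→d22:-→d23:-→d24:-→d25:-→d26:-→d27:-→d28:H5 -> H5
  add 128.0.0.0/1 -> H4 at depth 1
  lookup 249.170.89.6: bits 111110011010101001011001 walk d0:-→d1:H4→d2:-→d3:-→d4:-→d5:-→d6:-→d7:-→d8:-→d9:-→d10:-→d11:-→d12:-→d13:-→d14:-→d15:-→d16:-→d17:-→d18:-→d19:-→d20:H1→d21:-→d22:-→d23:-→d24:H0 -> H0
  add 218.35.112.0/20 -> H2 at depth 20
  lookup 249.170.80.0: bits 11111001101010100101 walk d0:-→d1:H4→d2:-→d3:-→d4:-→d5:-→d6:-→d7:-→d8:-→d9:-→d10:-→d11:-→d12:-→d13:-→d14:-→d15:-→d16:-→d17:-→d18:-→d19:-→d20:H1 -> H1
  add 208.218.176.0/20 -> H3 at depth 20
  add 218.32.0.0/12 -> H4 at depth 12
  del 218.35.112.0/20 (clear depth 20)
  add 0.0.0.0/0 -> H1 at depth 0
  lookup 104.24.69.139: bits ε walk d0:H1 -> H1
  del 249.170.80.0/20 (clear depth 20)
  lookup 249.170.89.175: bits 111110011010101001011001 walk d0:H1→d1:H4→d2:-→d3:-→d4:-→d5:-→d6:-→d7:-→d8:-→d9:-→d10:-→d11:-→d12:-→d13:-→d14:-→d15:-→d16:-→d17:-→d18:-→d19:-→d20:-→d21:-→d22:-→d23:-→d24:H0 -> H0
  add 128.0.0.0/1 -> H2 at depth 1
  lookup 208.218.177.127: bits 11010000110110101011 walk d0:H1→d1:H2→d2:-→d3:-→d4:-→d5:-→d6:-→d7:-→d8:-→d9:-→d10:-→d11:-→d12:-→d13:-→d14:-→d15:-→d16:-→d17:-→d18:-→d19:-→d20:H3 -> H3
  lookup 218.32.0.0: bits 11011010001000 walk d0:H1→d1:H2→d2:-→d3:-→d4:-→d5:-→d6:-→d7:-→d8:-→d9:-→d10:-→d11:-→d12:H4→d13:-→d14:- -> H4
  del 128.0.0.0/1 (clear depth 1)
  del 0.0.0.0/0 (clear depth 0)
  lookup 249.170.89.0: bits 111110011010101001011001 walk d0:-→d1:-→d2:-→d3:-→d4:-→d5:-→d6:-→d7:-→d8:-→d9:-→d10:-→d11:-→d12:-→d13:-→d14:-→d15:-→d16:-→d17:-→d18:-→d19:-→d20:-→d21:-→d22:-→d23:-→d24:H0 -> H0
  lookup 208.218.176.34: bits 11010000110110101011 walk d0:-→d1:-→d2:-→d3:-→d4:-→d5:-→d6:-→d7:-→d8:-→d9:-→d10:-→d11:-→d12:-→d13:-→d14:-→d15:-→d16:-→d17:-→d18:-→d19:-→d20:H3 -> H3
  add 0.0.0.0/0 -> H3 at depth 0
  lookup 208.218.176.12: bits 11010000110110101011 walk d0:H3→d1:-→d2:-→d3:-→d4:-→d5:-→d6:-→d7:-→d8:-→d9:-→d10:-→d11:-→d12:-→d13:-→d14:-→d15:-→d16:-→d17:-→d18:-→d19:-→d20:H3 -> H3
  del 249.170.89.0/24 (clear depth 24)

== LOOKUPS ==
["H3","H3","H5","H0","H1","H1","H0","H3","H4","H0","H3","H3"]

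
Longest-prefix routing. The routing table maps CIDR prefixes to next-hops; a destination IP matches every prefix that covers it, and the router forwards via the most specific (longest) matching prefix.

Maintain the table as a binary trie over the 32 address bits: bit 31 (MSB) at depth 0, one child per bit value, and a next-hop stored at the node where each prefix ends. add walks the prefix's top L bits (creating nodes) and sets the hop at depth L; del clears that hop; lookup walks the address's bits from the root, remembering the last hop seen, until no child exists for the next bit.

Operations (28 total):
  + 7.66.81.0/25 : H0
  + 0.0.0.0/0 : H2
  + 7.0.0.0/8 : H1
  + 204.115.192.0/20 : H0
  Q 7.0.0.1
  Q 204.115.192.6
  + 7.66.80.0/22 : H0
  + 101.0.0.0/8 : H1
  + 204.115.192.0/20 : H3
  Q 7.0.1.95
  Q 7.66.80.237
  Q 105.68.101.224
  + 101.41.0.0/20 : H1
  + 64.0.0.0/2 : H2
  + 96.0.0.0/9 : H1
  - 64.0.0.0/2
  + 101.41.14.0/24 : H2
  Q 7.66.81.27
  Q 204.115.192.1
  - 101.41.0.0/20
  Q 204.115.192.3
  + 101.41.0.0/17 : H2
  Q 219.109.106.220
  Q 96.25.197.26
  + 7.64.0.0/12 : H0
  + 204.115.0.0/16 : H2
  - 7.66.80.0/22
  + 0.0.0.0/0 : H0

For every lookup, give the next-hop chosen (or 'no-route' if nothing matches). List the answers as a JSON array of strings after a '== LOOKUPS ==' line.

Apply in order:
  + 7.66.81.0/25 (H0) depth=25
  + 0.0.0.0/0 (H2) depth=0
  + 7.0.0.0/8 (H1) depth=8
  + 204.115.192.0/20 (H0) depth=20
  ? 7.0.0.1  path d0:H2→d1:-→d2:-→d3:-→d4:-→d5:-→d6:-→d7:-→d8:H1→d9:-  best=H1
  ? 204.115.192.6  path d0:H2→d1:-→d2:-→d3:-→d4:-→d5:-→d6:-→d7:-→d8:-→d9:-→d10:-→d11:-→d12:-→d13:-→d14:-→d15:-→d16:-→d17:-→d18:-→d19:-→d20:H0  best=H0
  + 7.66.80.0/22 (H0) depth=22
  + 101.0.0.0/8 (H1) depth=8
  + 204.115.192.0/20 (H3) depth=20
  ? 7.0.1.95  path d0:H2→d1:-→d2:-→d3:-→d4:-→d5:-→d6:-→d7:-→d8:H1→d9:-  best=H1
  ? 7.66.80.237  path d0:H2→d1:-→d2:-→d3:-→d4:-→d5:-→d6:-→d7:-→d8:H1→d9:-→d10:-→d11:-→d12:-→d13:-→d14:-→d15:-→d16:-→d17:-→d18:-→d19:-→d20:-→d21:-→d22:H0→d23:-  best=H0
  ? 105.68.101.224  path d0:H2→d1:-→d2:-→d3:-→d4:-  best=H2
  + 101.41.0.0/20 (H1) depth=20
  + 64.0.0.0/2 (H2) depth=2
  + 96.0.0.0/9 (H1) depth=9
  del 64.0.0.0/2 (clear depth 2)
  + 101.41.14.0/24 (H2) depth=24
  ? 7.66.81.27  path d0:H2→d1:-→d2:-→d3:-→d4:-→d5:-→d6:-→d7:-→d8:H1→d9:-→d10:-→d11:-→d12:-→d13:-→d14:-→d15:-→d16:-→d17:-→d18:-→d19:-→d20:-→d21:-→d22:H0→d23:-→d24:-→d25:H0  best=H0
  ? 204.115.192.1  path d0:H2→d1:-→d2:-→d3:-→d4:-→d5:-→d6:-→d7:-→d8:-→d9:-→d10:-→d11:-→d12:-→d13:-→d14:-→d15:-→d16:-→d17:-→d18:-→d19:-→d20:H3  best=H3
  del 101.41.0.0/20 (clear depth 20)
  ? 204.115.192.3  path d0:H2→d1:-→d2:-→d3:-→d4:-→d5:-→d6:-→d7:-→d8:-→d9:-→d10:-→d11:-→d12:-→d13:-→d14:-→d15:-→d16:-→d17:-→d18:-→d19:-→d20:H3  best=H3
  + 101.41.0.0/17 (H2) depth=17
  ? 219.109.106.220  path d0:H2→d1:-→d2:-→d3:-  best=H2
  ? 96.25.197.26  path d0:H2→d1:-→d2:-→d3:-→d4:-→d5:-→d6:-→d7:-→d8:-→d9:H1  best=H1
  + 7.64.0.0/12 (H0) depth=12
  + 204.115.0.0/16 (H2) depth=16
  del 7.66.80.0/22 (clear depth 22)
  + 0.0.0.0/0 (H0) depth=0

== LOOKUPS ==
["H1","H0","H1","H0","H2","H0","H3","H3","H2","H1"]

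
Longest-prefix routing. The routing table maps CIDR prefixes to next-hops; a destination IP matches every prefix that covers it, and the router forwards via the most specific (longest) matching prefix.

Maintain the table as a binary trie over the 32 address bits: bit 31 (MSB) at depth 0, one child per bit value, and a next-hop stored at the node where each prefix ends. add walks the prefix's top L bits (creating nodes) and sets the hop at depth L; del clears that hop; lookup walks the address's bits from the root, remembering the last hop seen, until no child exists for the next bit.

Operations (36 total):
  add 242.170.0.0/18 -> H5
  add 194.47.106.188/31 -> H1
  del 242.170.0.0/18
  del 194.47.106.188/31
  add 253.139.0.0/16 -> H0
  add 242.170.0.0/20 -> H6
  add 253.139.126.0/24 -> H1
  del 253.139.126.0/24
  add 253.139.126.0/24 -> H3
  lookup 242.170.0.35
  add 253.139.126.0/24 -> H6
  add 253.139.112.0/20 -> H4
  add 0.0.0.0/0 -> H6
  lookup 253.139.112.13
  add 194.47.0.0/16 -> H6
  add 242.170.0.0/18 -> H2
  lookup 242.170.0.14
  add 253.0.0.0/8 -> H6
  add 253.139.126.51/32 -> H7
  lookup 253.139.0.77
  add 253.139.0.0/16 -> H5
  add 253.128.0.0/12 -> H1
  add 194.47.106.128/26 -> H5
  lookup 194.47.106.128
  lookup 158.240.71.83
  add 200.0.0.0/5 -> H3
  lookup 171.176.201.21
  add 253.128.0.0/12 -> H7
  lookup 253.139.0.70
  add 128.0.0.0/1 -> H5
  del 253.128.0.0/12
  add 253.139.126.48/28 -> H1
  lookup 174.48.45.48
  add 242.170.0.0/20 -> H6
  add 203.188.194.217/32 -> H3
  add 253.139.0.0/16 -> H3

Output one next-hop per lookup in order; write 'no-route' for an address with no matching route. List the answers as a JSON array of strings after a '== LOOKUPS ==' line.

Apply in order:
  add 242.170.0.0/18 -> H5 at depth 18
  add 194.47.106.188/31 -> H1 at depth 31
  del 242.170.0.0/18 (clear depth 18)
  del 194.47.106.188/31 (clear depth 31)
  add 253.139.0.0/16 -> H0 at depth 16
  add 242.170.0.0/20 -> H6 at depth 20
  add 253.139.126.0/24 -> H1 at depth 24
  del 253.139.126.0/24 (clear depth 24)
  add 253.139.126.0/24 -> H3 at depth 24
  Q 242.170.0.35: descend 11110010101010100000 ; hops seen [H6] ; pick H6
  add 253.139.126.0/24 -> H6 at depth 24
  add 253.139.112.0/20 -> H4 at depth 20
  add 0.0.0.0/0 -> H6 at depth 0
  Q 253.139.112.13: descend 11111101100010110111 ; hops seen [H6,H0,H4] ; pick H4
  add 194.47.0.0/16 -> H6 at depth 16
  add 242.170.0.0/18 -> H2 at depth 18
  Q 242.170.0.14: descend 11110010101010100000 ; hops seen [H6,H2,H6] ; pick H6
  add 253.0.0.0/8 -> H6 at depth 8
  add 253.139.126.51/32 -> H7 at depth 32
  Q 253.139.0.77: descend 11111101100010110 ; hops seen [H6,H6,H0] ; pick H0
  add 253.139.0.0/16 -> H5 at depth 16
  add 253.128.0.0/12 -> H1 at depth 12
  add 194.47.106.128/26 -> H5 at depth 26
  Q 194.47.106.128: descend 11000010001011110110101010 ; hops seen [H6,H6,H5] ; pick H5
  Q 158.240.71.83: descend 1 ; hops seen [H6] ; pick H6
  add 200.0.0.0/5 -> H3 at depth 5
  Q 171.176.201.21: descend 1 ; hops seen [H6] ; pick H6
  add 253.128.0.0/12 -> H7 at depth 12
  Q 253.139.0.70: descend 11111101100010110 ; hops seen [H6,H6,H7,H5] ; pick H5
  add 128.0.0.0/1 -> H5 at depth 1
  del 253.128.0.0/12 (clear depth 12)
  add 253.139.126.48/28 -> H1 at depth 28
  Q 174.48.45.48: descend 1 ; hops seen [H6,H5] ; pick H5
  add 242.170.0.0/20 -> H6 at depth 20
  add 203.188.194.217/32 -> H3 at depth 32
  add 253.139.0.0/16 -> H3 at depth 16

== LOOKUPS ==
["H6","H4","H6","H0","H5","H6","H6","H5","H5"]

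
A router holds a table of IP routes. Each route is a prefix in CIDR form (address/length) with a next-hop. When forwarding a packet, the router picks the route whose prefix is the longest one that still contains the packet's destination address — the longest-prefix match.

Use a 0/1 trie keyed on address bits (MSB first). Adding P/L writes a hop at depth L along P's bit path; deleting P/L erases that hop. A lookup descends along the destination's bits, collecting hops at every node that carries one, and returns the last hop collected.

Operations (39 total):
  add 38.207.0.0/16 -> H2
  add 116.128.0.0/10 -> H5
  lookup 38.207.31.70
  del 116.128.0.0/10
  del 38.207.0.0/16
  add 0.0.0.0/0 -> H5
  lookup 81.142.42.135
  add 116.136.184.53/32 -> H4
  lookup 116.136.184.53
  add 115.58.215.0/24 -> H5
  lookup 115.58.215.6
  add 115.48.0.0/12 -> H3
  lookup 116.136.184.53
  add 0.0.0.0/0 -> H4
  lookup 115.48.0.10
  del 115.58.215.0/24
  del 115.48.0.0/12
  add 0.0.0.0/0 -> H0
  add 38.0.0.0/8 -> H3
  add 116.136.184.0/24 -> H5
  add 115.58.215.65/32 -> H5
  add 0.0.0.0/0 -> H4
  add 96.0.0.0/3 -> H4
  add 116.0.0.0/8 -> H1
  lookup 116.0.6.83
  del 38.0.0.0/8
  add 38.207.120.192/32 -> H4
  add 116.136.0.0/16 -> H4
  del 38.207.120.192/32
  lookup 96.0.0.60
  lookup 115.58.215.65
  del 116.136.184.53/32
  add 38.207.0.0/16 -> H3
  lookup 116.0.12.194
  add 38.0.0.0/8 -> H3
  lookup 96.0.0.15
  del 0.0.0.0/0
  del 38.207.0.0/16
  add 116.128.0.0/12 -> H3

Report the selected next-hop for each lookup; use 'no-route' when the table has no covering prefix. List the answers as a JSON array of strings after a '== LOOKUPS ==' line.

Apply in order:
  + 38.207.0.0/16 (H2) depth=16
  + 116.128.0.0/10 (H5) depth=10
  Q 38.207.31.70: descend 0010011011001111 ; hops seen [H2] ; pick H2
  - 116.128.0.0/10 clear@10
  - 38.207.0.0/16 clear@16
  + 0.0.0.0/0 (H5) depth=0
  Q 81.142.42.135: descend 01 ; hops seen [H5] ; pick H5
  + 116.136.184.53/32 (H4) depth=32
  Q 116.136.184.53: descend 01110100100010001011100000110101 ; hops seen [H5,H4] ; pick H4
  + 115.58.215.0/24 (H5) depth=24
  Q 115.58.215.6: descend 011100110011101011010111 ; hops seen [H5,H5] ; pick H5
  + 115.48.0.0/12 (H3) depth=12
  Q 116.136.184.53: descend 01110100100010001011100000110101 ; hops seen [H5,H4] ; pick H4
  + 0.0.0.0/0 (H4) depth=0
  Q 115.48.0.10: descend 011100110011 ; hops seen [H4,H3] ; pick H3
  - 115.58.215.0/24 clear@24
  - 115.48.0.0/12 clear@12
  + 0.0.0.0/0 (H0) depth=0
  + 38.0.0.0/8 (H3) depth=8
  + 116.136.184.0/24 (H5) depth=24
  + 115.58.215.65/32 (H5) depth=32
  + 0.0.0.0/0 (H4) depth=0
  + 96.0.0.0/3 (H4) depth=3
  + 116.0.0.0/8 (H1) depth=8
  Q 116.0.6.83: descend 01110100 ; hops seen [H4,H4,H1] ; pick H1
  - 38.0.0.0/8 clear@8
  + 38.207.120.192/32 (H4) depth=32
  + 116.136.0.0/16 (H4) depth=16
  - 38.207.120.192/32 clear@32
  Q 96.0.0.60: descend 011 ; hops seen [H4,H4] ; pick H4
  Q 115.58.215.65: descend 01110011001110101101011101000001 ; hops seen [H4,H4,H5] ; pick H5
  - 116.136.184.53/32 clear@32
  + 38.207.0.0/16 (H3) depth=16
  Q 116.0.12.194: descend 01110100 ; hops seen [H4,H4,H1] ; pick H1
  + 38.0.0.0/8 (H3) depth=8
  Q 96.0.0.15: descend 011 ; hops seen [H4,H4] ; pick H4
  - 0.0.0.0/0 clear@0
  - 38.207.0.0/16 clear@16
  + 116.128.0.0/12 (H3) depth=12

== LOOKUPS ==
["H2","H5","H4","H5","H4","H3","H1","H4","H5","H1","H4"]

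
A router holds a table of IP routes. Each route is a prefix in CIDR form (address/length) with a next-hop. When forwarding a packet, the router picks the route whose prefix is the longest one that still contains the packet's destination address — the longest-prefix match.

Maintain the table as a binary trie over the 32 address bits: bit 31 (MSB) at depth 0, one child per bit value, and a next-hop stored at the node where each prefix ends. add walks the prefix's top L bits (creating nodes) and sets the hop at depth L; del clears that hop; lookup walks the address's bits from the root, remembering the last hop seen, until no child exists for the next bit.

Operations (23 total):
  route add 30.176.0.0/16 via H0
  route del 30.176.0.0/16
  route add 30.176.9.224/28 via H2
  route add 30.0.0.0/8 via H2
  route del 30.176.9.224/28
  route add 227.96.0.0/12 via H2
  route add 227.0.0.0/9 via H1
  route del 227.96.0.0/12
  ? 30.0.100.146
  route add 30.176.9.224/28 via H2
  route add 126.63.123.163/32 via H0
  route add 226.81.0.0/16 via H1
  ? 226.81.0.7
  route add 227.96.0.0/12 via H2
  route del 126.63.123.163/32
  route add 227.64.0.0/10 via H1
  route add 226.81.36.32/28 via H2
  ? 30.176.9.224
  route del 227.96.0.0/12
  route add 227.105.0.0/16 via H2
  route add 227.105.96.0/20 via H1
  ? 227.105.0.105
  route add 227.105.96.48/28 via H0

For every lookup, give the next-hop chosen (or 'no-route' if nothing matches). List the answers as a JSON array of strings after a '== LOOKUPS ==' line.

Process each operation:
  add 30.176.0.0/16 -> H0 at depth 16
  - 30.176.0.0/16 clear@16
  add 30.176.9.224/28 -> H2 at depth 28
  add 30.0.0.0/8 -> H2 at depth 8
  - 30.176.9.224/28 clear@28
  add 227.96.0.0/12 -> H2 at depth 12
  add 227.0.0.0/9 -> H1 at depth 9
  - 227.96.0.0/12 clear@12
  lookup 30.0.100.146: bits 00011110 walk d0:-→d1:-→d2:-→d3:-→d4:-→d5:-→d6:-→d7:-→d8:H2 -> H2
  add 30.176.9.224/28 -> H2 at depth 28
  add 126.63.123.163/32 -> H0 at depth 32
  add 226.81.0.0/16 -> H1 at depth 16
  lookup 226.81.0.7: bits 1110001001010001 walk d0:-→d1:-→d2:-→d3:-→d4:-→d5:-→d6:-→d7:-→d8:-→d9:-→d10:-→d11:-→d12:-→d13:-→d14:-→d15:-→d16:H1 -> H1
  add 227.96.0.0/12 -> H2 at depth 12
  - 126.63.123.163/32 clear@32
  add 227.64.0.0/10 -> H1 at depth 10
  add 226.81.36.32/28 -> H2 at depth 28
  lookup 30.176.9.224: bits 0001111010110000000010011110 walk d0:-→d1:-→d2:-→d3:-→d4:-→d5:-→d6:-→d7:-→d8:H2→d9:-→d10:-→d11:-→d12:-→d13:-→d14:-→d15:-→d16:-→d17:-→d18:-→d19:-→d20:-→d21:-→d22:-→d23:-→d24:-→d25:-→d26:-→d27:-→d28:H2 -> H2
  - 227.96.0.0/12 clear@12
  add 227.105.0.0/16 -> H2 at depth 16
  add 227.105.96.0/20 -> H1 at depth 20
  lookup 227.105.0.105: bits 11100011011010010 walk d0:-→d1:-→d2:-→d3:-→d4:-→d5:-→d6:-→d7:-→d8:-→d9:H1→d10:H1→d11:-→d12:-→d13:-→d14:-→d15:-→d16:H2→d17:- -> H2
  add 227.105.96.48/28 -> H0 at depth 28

== LOOKUPS ==
["H2","H1","H2","H2"]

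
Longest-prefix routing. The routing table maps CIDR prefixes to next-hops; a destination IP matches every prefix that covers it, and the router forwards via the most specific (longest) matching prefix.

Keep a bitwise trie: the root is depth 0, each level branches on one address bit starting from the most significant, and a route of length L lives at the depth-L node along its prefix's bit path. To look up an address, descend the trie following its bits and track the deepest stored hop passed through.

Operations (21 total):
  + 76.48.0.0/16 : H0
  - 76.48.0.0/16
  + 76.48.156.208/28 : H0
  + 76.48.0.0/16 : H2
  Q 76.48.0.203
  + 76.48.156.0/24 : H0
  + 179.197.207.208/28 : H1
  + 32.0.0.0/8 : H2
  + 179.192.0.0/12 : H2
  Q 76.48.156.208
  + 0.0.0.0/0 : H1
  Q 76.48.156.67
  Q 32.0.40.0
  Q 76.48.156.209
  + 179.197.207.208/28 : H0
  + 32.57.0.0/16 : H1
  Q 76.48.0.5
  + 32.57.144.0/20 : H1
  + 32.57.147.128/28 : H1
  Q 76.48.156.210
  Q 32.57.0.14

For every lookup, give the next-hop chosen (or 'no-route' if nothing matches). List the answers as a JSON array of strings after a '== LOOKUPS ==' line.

Trace:
  + 76.48.0.0/16 (H0) depth=16
  del 76.48.0.0/16 (clear depth 16)
  + 76.48.156.208/28 (H0) depth=28
  + 76.48.0.0/16 (H2) depth=16
  lookup 76.48.0.203: bits 0100110000110000 walk d0:-→d1:-→d2:-→d3:-→d4:-→d5:-→d6:-→d7:-→d8:-→d9:-→d10:-→d11:-→d12:-→d13:-→d14:-→d15:-→d16:H2 -> H2
  + 76.48.156.0/24 (H0) depth=24
  + 179.197.207.208/28 (H1) depth=28
  + 32.0.0.0/8 (H2) depth=8
  + 179.192.0.0/12 (H2) depth=12
  lookup 76.48.156.208: bits 0100110000110000100111001101 walk d0:-→d1:-→d2:-→d3:-→d4:-→d5:-→d6:-→d7:-→d8:-→d9:-→d10:-→d11:-→d12:-→d13:-→d14:-→d15:-→d16:H2→d17:-→d18:-→d19:-→d20:-→d21:-→d22:-→d23:-→d24:H0→d25:-→d26:-→d27:-→d28:H0 -> H0
  + 0.0.0.0/0 (H1) depth=0
  lookup 76.48.156.67: bits 010011000011000010011100 walk d0:H1→d1:-→d2:-→d3:-→d4:-→d5:-→d6:-→d7:-→d8:-→d9:-→d10:-→d11:-→d12:-→d13:-→d14:-→d15:-→d16:H2→d17:-→d18:-→d19:-→d20:-→d21:-→d22:-→d23:-→d24:H0 -> H0
  lookup 32.0.40.0: bits 00100000 walk d0:H1→d1:-→d2:-→d3:-→d4:-→d5:-→d6:-→d7:-→d8:H2 -> H2
  lookup 76.48.156.209: bits 0100110000110000100111001101 walk d0:H1→d1:-→d2:-→d3:-→d4:-→d5:-→d6:-→d7:-→d8:-→d9:-→d10:-→d11:-→d12:-→d13:-→d14:-→d15:-→d16:H2→d17:-→d18:-→d19:-→d20:-→d21:-→d22:-→d23:-→d24:H0→d25:-→d26:-→d27:-→d28:H0 -> H0
  + 179.197.207.208/28 (H0) depth=28
  + 32.57.0.0/16 (H1) depth=16
  lookup 76.48.0.5: bits 0100110000110000 walk d0:H1→d1:-→d2:-→d3:-→d4:-→d5:-→d6:-→d7:-→d8:-→d9:-→d10:-→d11:-→d12:-→d13:-→d14:-→d15:-→d16:H2 -> H2
  + 32.57.144.0/20 (H1) depth=20
  + 32.57.147.128/28 (H1) depth=28
  lookup 76.48.156.210: bits 0100110000110000100111001101 walk d0:H1→d1:-→d2:-→d3:-→d4:-→d5:-→d6:-→d7:-→d8:-→d9:-→d10:-→d11:-→d12:-→d13:-→d14:-→d15:-→d16:H2→d17:-→d18:-→d19:-→d20:-→d21:-→d22:-→d23:-→d24:H0→d25:-→d26:-→d27:-→d28:H0 -> H0
  lookup 32.57.0.14: bits 0010000000111001 walk d0:H1→d1:-→d2:-→d3:-→d4:-→d5:-→d6:-→d7:-→d8:H2→d9:-→d10:-→d11:-→d12:-→d13:-→d14:-→d15:-→d16:H1 -> H1

== LOOKUPS ==
["H2","H0","H0","H2","H0","H2","H0","H1"]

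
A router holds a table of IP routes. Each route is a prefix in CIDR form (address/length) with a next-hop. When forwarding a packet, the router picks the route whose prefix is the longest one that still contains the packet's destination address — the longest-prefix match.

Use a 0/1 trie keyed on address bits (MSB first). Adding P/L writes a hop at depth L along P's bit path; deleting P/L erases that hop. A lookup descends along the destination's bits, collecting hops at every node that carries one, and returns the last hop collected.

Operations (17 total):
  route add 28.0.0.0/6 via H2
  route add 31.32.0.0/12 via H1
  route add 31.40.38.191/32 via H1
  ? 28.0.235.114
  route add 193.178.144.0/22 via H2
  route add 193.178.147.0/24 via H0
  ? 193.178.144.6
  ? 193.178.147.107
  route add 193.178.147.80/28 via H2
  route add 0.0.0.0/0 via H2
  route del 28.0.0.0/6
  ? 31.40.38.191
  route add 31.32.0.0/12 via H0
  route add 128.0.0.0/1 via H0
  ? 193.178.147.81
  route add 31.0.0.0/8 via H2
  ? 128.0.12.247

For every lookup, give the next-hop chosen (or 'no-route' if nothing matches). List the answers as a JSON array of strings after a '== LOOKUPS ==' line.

Trace:
  + 28.0.0.0/6 (H2) depth=6
  + 31.32.0.0/12 (H1) depth=12
  + 31.40.38.191/32 (H1) depth=32
  Q 28.0.235.114: descend 000111 ; hops seen [H2] ; pick H2
  + 193.178.144.0/22 (H2) depth=22
  + 193.178.147.0/24 (H0) depth=24
  Q 193.178.144.6: descend 1100000110110010100100 ; hops seen [H2] ; pick H2
  Q 193.178.147.107: descend 110000011011001010010011 ; hops seen [H2,H0] ; pick H0
  + 193.178.147.80/28 (H2) depth=28
  + 0.0.0.0/0 (H2) depth=0
  - 28.0.0.0/6 clear@6
  Q 31.40.38.191: descend 00011111001010000010011010111111 ; hops seen [H2,H1,H1] ; pick H1
  + 31.32.0.0/12 (H0) depth=12
  + 128.0.0.0/1 (H0) depth=1
  Q 193.178.147.81: descend 1100000110110010100100110101 ; hops seen [H2,H0,H2,H0,H2] ; pick H2
  + 31.0.0.0/8 (H2) depth=8
  Q 128.0.12.247: descend 1 ; hops seen [H2,H0] ; pick H0

== LOOKUPS ==
["H2","H2","H0","H1","H2","H0"]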